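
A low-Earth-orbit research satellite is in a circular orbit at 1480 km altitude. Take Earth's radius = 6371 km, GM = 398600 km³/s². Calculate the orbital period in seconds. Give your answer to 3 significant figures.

6920 seconds

Semi-major axis a = 6371 + 1480 = 7851 km. Period T = 2π√(a³/μ) = 2π√(7851³/398600) = 6923.1 s = 115.38 min.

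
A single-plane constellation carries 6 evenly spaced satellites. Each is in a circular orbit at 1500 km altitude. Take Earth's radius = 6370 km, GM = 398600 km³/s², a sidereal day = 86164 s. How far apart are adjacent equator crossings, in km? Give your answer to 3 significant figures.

538 km

Semi-major axis a = 6370 + 1500 = 7870 km. Period T = 2π√(a³/μ) = 2π√(7870³/398600) = 6948.2 s = 115.80 min.
Single-satellite node shift = (6948.2/86164) × 360° = 29.03°.
With 6 satellites evenly phased, successive equator crossings are 29.03/6 = 4.838° apart.
That is 4.838 × 111.2 = 538 km at the equator.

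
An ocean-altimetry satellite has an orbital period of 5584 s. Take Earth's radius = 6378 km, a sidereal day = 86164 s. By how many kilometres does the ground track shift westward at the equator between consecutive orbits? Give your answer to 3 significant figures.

During one orbit Earth rotates (5584.0 / 86164) × 360° = 23.33°.
At the equator that is 23.33° × (2π·6378/360) km/° = 23.33 × 111.3 = 2597 km.

2600 km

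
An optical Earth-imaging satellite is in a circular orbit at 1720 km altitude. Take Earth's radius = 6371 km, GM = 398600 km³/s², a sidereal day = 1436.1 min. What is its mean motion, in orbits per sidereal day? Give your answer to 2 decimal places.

11.90

Semi-major axis a = 6371 + 1720 = 8091 km. Period T = 2π√(a³/μ) = 2π√(8091³/398600) = 7242.9 s = 120.72 min.
Orbits per sidereal day = 86166 / 7242.9 = 11.897.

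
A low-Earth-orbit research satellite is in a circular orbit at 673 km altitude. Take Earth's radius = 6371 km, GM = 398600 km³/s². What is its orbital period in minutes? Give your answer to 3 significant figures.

Semi-major axis a = 6371 + 673 = 7044 km. Period T = 2π√(a³/μ) = 2π√(7044³/398600) = 5883.6 s = 98.06 min.

98.1 min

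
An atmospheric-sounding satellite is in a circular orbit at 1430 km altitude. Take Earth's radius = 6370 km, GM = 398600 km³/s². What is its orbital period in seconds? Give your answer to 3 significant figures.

Semi-major axis a = 6370 + 1430 = 7800 km. Period T = 2π√(a³/μ) = 2π√(7800³/398600) = 6855.7 s = 114.26 min.

6860 seconds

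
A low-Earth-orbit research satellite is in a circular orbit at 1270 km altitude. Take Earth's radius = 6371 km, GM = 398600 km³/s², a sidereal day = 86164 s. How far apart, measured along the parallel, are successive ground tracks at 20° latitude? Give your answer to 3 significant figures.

2900 km

Semi-major axis a = 6371 + 1270 = 7641 km. Period T = 2π√(a³/μ) = 2π√(7641³/398600) = 6647.2 s = 110.79 min.
Node shift per orbit = (6647.2/86164) × 360° = 27.77°.
Equatorial spacing = 27.77 × 111.2 km/° = 3088 km.
At 20° latitude, spacing = 3088 × cos(20°) = 2902 km.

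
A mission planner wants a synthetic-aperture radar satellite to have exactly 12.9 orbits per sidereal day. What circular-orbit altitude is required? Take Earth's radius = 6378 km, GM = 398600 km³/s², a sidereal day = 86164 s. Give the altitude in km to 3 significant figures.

Required period T = 86164 / 12.9 = 6679.4 s.
From T = 2π√(a³/μ): a = (μ T²/4π²)^(1/3) = (398600 × 6679.4² / 4π²)^(1/3) = 7666 km.
Altitude h = a − R = 7666 − 6378 = 1288 km.

1290 km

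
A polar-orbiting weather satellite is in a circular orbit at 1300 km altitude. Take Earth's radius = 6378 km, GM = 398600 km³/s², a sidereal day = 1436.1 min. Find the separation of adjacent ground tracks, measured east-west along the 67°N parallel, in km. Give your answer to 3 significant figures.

1220 km

Semi-major axis a = 6378 + 1300 = 7678 km. Period T = 2π√(a³/μ) = 2π√(7678³/398600) = 6695.5 s = 111.59 min.
Node shift per orbit = (6695.5/86166) × 360° = 27.97°.
Equatorial spacing = 27.97 × 111.3 km/° = 3114 km.
At 67° latitude, spacing = 3114 × cos(67°) = 1217 km.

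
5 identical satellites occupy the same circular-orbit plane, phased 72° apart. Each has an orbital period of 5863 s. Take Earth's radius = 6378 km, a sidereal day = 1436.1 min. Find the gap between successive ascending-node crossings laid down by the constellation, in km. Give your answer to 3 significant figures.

545 km

Single-satellite node shift = (5863.0/86166) × 360° = 24.50°.
With 5 satellites evenly phased, successive equator crossings are 24.50/5 = 4.899° apart.
That is 4.899 × 111.3 = 545 km at the equator.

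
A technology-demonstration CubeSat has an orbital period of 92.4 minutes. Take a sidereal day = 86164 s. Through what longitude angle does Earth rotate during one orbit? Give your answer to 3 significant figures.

T = 92.4 min = 5544.0 s.
During one orbit Earth rotates (5544.0 / 86164) × 360° = 23.16°.

23.2°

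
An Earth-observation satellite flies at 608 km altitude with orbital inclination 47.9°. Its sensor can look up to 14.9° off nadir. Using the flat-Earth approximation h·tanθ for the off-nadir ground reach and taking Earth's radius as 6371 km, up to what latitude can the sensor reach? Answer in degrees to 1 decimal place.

49.4°

For a prograde orbit the ground track reaches latitude ±i = ±47.9°.
Sensor half-swath on the ground ≈ 608·tan(14.9°) = 162 km = 1.45° of latitude.
Maximum observable latitude ≈ 47.9 + 1.45 = 49.4°.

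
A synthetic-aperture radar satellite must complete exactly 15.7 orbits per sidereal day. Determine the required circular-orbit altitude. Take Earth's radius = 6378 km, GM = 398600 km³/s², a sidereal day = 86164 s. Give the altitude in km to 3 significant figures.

Required period T = 86164 / 15.7 = 5488.2 s.
From T = 2π√(a³/μ): a = (μ T²/4π²)^(1/3) = (398600 × 5488.2² / 4π²)^(1/3) = 6725 km.
Altitude h = a − R = 6725 − 6378 = 347 km.

347 km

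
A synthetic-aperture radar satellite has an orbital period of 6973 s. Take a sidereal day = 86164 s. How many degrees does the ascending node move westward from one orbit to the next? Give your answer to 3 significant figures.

29.1°

During one orbit Earth rotates (6973.0 / 86164) × 360° = 29.13°.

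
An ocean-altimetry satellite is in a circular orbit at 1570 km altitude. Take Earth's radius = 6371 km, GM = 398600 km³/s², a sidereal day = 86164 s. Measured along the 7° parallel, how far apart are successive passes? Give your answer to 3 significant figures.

Semi-major axis a = 6371 + 1570 = 7941 km. Period T = 2π√(a³/μ) = 2π√(7941³/398600) = 7042.5 s = 117.37 min.
Node shift per orbit = (7042.5/86164) × 360° = 29.42°.
Equatorial spacing = 29.42 × 111.2 km/° = 3272 km.
At 7° latitude, spacing = 3272 × cos(7°) = 3247 km.

3250 km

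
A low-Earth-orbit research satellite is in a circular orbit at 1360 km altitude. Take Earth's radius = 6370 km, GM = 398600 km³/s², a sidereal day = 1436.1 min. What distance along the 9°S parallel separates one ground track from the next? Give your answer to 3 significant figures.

3100 km

Semi-major axis a = 6370 + 1360 = 7730 km. Period T = 2π√(a³/μ) = 2π√(7730³/398600) = 6763.6 s = 112.73 min.
Node shift per orbit = (6763.6/86166) × 360° = 28.26°.
Equatorial spacing = 28.26 × 111.2 km/° = 3142 km.
At 9° latitude, spacing = 3142 × cos(9°) = 3103 km.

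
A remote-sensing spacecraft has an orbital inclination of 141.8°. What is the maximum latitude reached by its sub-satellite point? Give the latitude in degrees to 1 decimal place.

38.2°

Retrograde orbit: the ground track reaches ±(180° − i) = ±(180 − 141.8) = ±38.2°.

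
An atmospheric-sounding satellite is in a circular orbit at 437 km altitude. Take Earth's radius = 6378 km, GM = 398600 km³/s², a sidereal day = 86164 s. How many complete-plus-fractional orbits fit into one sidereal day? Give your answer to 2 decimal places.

15.39

Semi-major axis a = 6378 + 437 = 6815 km. Period T = 2π√(a³/μ) = 2π√(6815³/398600) = 5599.0 s = 93.32 min.
Orbits per sidereal day = 86164 / 5599.0 = 15.389.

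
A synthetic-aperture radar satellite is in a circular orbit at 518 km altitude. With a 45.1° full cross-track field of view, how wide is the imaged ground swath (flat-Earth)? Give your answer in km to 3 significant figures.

Half-angle = 45.1°/2 = 22.55°.
Swath width ≈ 2h·tan(θ/2) = 2 × 518 × tan(22.55°) = 430.2 km.

430 km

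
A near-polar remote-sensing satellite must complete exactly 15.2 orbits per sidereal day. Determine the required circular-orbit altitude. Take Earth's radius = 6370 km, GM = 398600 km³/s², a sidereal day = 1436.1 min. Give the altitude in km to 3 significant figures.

Required period T = 86166 / 15.2 = 5668.8 s.
From T = 2π√(a³/μ): a = (μ T²/4π²)^(1/3) = (398600 × 5668.8² / 4π²)^(1/3) = 6872 km.
Altitude h = a − R = 6872 − 6370 = 502 km.

502 km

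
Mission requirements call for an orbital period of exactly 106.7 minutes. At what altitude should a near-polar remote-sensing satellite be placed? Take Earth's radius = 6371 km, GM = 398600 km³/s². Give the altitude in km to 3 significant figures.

T = 106.7 min = 6402.0 s.
From T = 2π√(a³/μ): a = (μ T²/4π²)^(1/3) = (398600 × 6402.0² / 4π²)^(1/3) = 7452 km.
Altitude h = a − R = 7452 − 6371 = 1081 km.

1080 km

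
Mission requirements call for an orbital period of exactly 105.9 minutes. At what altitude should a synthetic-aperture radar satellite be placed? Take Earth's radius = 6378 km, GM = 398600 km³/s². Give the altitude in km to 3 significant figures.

T = 105.9 min = 6354.0 s.
From T = 2π√(a³/μ): a = (μ T²/4π²)^(1/3) = (398600 × 6354.0² / 4π²)^(1/3) = 7415 km.
Altitude h = a − R = 7415 − 6378 = 1037 km.

1040 km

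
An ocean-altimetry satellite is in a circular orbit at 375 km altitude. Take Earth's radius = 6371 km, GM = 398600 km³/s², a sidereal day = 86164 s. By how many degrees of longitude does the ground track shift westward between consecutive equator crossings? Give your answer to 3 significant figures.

23.0°

Semi-major axis a = 6371 + 375 = 6746 km. Period T = 2π√(a³/μ) = 2π√(6746³/398600) = 5514.2 s = 91.90 min.
During one orbit Earth rotates (5514.2 / 86164) × 360° = 23.04°.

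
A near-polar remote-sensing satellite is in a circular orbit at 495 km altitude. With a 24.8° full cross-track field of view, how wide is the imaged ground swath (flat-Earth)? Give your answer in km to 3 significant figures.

218 km

Half-angle = 24.8°/2 = 12.4°.
Swath width ≈ 2h·tan(θ/2) = 2 × 495 × tan(12.4°) = 217.7 km.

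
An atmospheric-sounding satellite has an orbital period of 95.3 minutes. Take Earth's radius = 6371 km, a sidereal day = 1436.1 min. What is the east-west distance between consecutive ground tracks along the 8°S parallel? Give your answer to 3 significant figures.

T = 95.3 min = 5718.0 s.
Node shift per orbit = (5718.0/86166) × 360° = 23.89°.
Equatorial spacing = 23.89 × 111.2 km/° = 2656 km.
At 8° latitude, spacing = 2656 × cos(8°) = 2631 km.

2630 km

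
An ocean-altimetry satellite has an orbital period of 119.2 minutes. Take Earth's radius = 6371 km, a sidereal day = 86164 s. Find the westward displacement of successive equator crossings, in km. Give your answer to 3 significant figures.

T = 119.2 min = 7152.0 s.
During one orbit Earth rotates (7152.0 / 86164) × 360° = 29.88°.
At the equator that is 29.88° × (2π·6371/360) km/° = 29.88 × 111.2 = 3323 km.

3320 km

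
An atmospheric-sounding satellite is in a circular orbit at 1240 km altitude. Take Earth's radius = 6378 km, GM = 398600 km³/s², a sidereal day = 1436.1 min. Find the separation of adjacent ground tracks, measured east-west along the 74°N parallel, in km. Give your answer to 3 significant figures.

Semi-major axis a = 6378 + 1240 = 7618 km. Period T = 2π√(a³/μ) = 2π√(7618³/398600) = 6617.2 s = 110.29 min.
Node shift per orbit = (6617.2/86166) × 360° = 27.65°.
Equatorial spacing = 27.65 × 111.3 km/° = 3078 km.
At 74° latitude, spacing = 3078 × cos(74°) = 848 km.

848 km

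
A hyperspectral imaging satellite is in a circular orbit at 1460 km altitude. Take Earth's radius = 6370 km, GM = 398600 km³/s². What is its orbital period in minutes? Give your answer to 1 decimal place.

114.9 min

Semi-major axis a = 6370 + 1460 = 7830 km. Period T = 2π√(a³/μ) = 2π√(7830³/398600) = 6895.3 s = 114.92 min.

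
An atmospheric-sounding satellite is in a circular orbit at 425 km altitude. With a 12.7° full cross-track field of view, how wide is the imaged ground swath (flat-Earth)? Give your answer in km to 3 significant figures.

94.6 km

Half-angle = 12.7°/2 = 6.35°.
Swath width ≈ 2h·tan(θ/2) = 2 × 425 × tan(6.35°) = 94.6 km.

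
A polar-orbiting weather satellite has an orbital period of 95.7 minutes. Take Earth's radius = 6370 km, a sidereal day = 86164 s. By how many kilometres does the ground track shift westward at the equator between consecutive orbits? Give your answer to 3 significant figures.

2670 km

T = 95.7 min = 5742.0 s.
During one orbit Earth rotates (5742.0 / 86164) × 360° = 23.99°.
At the equator that is 23.99° × (2π·6370/360) km/° = 23.99 × 111.2 = 2667 km.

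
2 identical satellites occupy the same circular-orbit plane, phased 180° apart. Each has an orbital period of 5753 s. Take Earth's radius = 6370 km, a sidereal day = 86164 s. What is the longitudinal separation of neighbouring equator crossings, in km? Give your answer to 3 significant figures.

Single-satellite node shift = (5753.0/86164) × 360° = 24.04°.
With 2 satellites evenly phased, successive equator crossings are 24.04/2 = 12.018° apart.
That is 12.018 × 111.2 = 1336 km at the equator.

1340 km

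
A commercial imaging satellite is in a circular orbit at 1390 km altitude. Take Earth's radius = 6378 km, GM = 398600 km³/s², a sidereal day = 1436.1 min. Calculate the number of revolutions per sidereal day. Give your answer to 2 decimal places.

12.65

Semi-major axis a = 6378 + 1390 = 7768 km. Period T = 2π√(a³/μ) = 2π√(7768³/398600) = 6813.6 s = 113.56 min.
Orbits per sidereal day = 86166 / 6813.6 = 12.646.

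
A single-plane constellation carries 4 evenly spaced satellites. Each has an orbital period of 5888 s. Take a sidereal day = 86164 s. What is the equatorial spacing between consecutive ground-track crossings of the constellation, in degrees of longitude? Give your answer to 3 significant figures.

6.15°

Single-satellite node shift = (5888.0/86164) × 360° = 24.60°.
With 4 satellites evenly phased, successive equator crossings are 24.60/4 = 6.150° apart.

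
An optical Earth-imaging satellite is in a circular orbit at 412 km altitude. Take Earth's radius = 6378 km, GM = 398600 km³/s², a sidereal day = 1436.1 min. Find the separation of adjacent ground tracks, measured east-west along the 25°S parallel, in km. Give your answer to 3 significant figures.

Semi-major axis a = 6378 + 412 = 6790 km. Period T = 2π√(a³/μ) = 2π√(6790³/398600) = 5568.2 s = 92.80 min.
Node shift per orbit = (5568.2/86166) × 360° = 23.26°.
Equatorial spacing = 23.26 × 111.3 km/° = 2590 km.
At 25° latitude, spacing = 2590 × cos(25°) = 2347 km.

2350 km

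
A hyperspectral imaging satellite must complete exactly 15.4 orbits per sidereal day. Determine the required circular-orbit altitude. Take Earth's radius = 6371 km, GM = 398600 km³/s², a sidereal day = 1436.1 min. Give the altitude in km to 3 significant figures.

Required period T = 86166 / 15.4 = 5595.2 s.
From T = 2π√(a³/μ): a = (μ T²/4π²)^(1/3) = (398600 × 5595.2² / 4π²)^(1/3) = 6812 km.
Altitude h = a − R = 6812 − 6371 = 441 km.

441 km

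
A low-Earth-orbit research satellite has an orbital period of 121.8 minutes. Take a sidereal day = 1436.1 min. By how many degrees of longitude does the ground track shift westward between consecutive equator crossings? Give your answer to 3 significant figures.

T = 121.8 min = 7308.0 s.
During one orbit Earth rotates (7308.0 / 86166) × 360° = 30.53°.

30.5°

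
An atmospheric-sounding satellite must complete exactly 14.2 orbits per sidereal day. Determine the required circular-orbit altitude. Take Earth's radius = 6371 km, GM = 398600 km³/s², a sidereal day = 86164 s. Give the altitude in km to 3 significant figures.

Required period T = 86164 / 14.2 = 6067.9 s.
From T = 2π√(a³/μ): a = (μ T²/4π²)^(1/3) = (398600 × 6067.9² / 4π²)^(1/3) = 7190 km.
Altitude h = a − R = 7190 − 6371 = 819 km.

819 km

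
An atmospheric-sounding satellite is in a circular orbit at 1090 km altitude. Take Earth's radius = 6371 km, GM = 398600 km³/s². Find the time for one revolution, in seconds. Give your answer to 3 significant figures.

Semi-major axis a = 6371 + 1090 = 7461 km. Period T = 2π√(a³/μ) = 2π√(7461³/398600) = 6413.7 s = 106.89 min.

6410 seconds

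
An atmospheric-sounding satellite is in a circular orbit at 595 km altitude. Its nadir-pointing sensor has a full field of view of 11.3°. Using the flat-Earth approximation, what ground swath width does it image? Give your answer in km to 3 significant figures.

Half-angle = 11.3°/2 = 5.65°.
Swath width ≈ 2h·tan(θ/2) = 2 × 595 × tan(5.65°) = 117.7 km.

118 km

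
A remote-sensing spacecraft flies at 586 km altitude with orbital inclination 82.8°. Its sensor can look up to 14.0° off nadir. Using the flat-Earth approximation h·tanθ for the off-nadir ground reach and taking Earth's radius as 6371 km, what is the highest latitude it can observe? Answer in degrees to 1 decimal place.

For a prograde orbit the ground track reaches latitude ±i = ±82.8°.
Sensor half-swath on the ground ≈ 586·tan(14.0°) = 146 km = 1.31° of latitude.
Maximum observable latitude ≈ 82.8 + 1.31 = 84.1°.

84.1°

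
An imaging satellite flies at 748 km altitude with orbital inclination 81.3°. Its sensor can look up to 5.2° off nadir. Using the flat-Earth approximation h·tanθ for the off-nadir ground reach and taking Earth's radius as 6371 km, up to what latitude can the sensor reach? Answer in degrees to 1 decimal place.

81.9°

For a prograde orbit the ground track reaches latitude ±i = ±81.3°.
Sensor half-swath on the ground ≈ 748·tan(5.2°) = 68 km = 0.61° of latitude.
Maximum observable latitude ≈ 81.3 + 0.61 = 81.9°.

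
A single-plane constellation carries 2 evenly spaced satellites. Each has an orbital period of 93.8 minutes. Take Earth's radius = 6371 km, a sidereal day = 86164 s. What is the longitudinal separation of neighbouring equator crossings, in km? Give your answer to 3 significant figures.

1310 km

T = 93.8 min = 5628.0 s.
Single-satellite node shift = (5628.0/86164) × 360° = 23.51°.
With 2 satellites evenly phased, successive equator crossings are 23.51/2 = 11.757° apart.
That is 11.757 × 111.2 = 1307 km at the equator.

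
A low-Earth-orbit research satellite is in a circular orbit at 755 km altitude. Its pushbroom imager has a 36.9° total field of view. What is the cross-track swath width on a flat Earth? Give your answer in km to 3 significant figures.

Half-angle = 36.9°/2 = 18.45°.
Swath width ≈ 2h·tan(θ/2) = 2 × 755 × tan(18.45°) = 503.8 km.

504 km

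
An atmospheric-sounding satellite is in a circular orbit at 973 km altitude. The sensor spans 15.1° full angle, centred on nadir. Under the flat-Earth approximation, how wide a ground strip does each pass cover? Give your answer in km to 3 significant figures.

258 km

Half-angle = 15.1°/2 = 7.55°.
Swath width ≈ 2h·tan(θ/2) = 2 × 973 × tan(7.55°) = 257.9 km.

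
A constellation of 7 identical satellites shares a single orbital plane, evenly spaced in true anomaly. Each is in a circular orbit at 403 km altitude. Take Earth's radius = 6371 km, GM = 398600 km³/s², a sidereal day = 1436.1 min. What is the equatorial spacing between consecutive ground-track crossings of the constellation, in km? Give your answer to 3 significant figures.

Semi-major axis a = 6371 + 403 = 6774 km. Period T = 2π√(a³/μ) = 2π√(6774³/398600) = 5548.5 s = 92.48 min.
Single-satellite node shift = (5548.5/86166) × 360° = 23.18°.
With 7 satellites evenly phased, successive equator crossings are 23.18/7 = 3.312° apart.
That is 3.312 × 111.2 = 368 km at the equator.

368 km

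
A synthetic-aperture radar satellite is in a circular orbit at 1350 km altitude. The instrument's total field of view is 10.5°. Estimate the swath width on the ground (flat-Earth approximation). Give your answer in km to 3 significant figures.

Half-angle = 10.5°/2 = 5.25°.
Swath width ≈ 2h·tan(θ/2) = 2 × 1350 × tan(5.25°) = 248.1 km.

248 km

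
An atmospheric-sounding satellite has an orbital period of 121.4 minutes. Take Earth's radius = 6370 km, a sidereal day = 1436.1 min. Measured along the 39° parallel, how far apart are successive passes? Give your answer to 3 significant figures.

T = 121.4 min = 7284.0 s.
Node shift per orbit = (7284.0/86166) × 360° = 30.43°.
Equatorial spacing = 30.43 × 111.2 km/° = 3383 km.
At 39° latitude, spacing = 3383 × cos(39°) = 2629 km.

2630 km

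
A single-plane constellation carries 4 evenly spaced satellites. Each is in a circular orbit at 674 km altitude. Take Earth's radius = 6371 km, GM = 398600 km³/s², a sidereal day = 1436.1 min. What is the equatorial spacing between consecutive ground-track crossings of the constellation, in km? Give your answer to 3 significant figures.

Semi-major axis a = 6371 + 674 = 7045 km. Period T = 2π√(a³/μ) = 2π√(7045³/398600) = 5884.8 s = 98.08 min.
Single-satellite node shift = (5884.8/86166) × 360° = 24.59°.
With 4 satellites evenly phased, successive equator crossings are 24.59/4 = 6.147° apart.
That is 6.147 × 111.2 = 683 km at the equator.

683 km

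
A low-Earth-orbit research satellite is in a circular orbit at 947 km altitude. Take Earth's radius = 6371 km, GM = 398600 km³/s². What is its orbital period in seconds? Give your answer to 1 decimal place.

6230.2 seconds

Semi-major axis a = 6371 + 947 = 7318 km. Period T = 2π√(a³/μ) = 2π√(7318³/398600) = 6230.2 s = 103.84 min.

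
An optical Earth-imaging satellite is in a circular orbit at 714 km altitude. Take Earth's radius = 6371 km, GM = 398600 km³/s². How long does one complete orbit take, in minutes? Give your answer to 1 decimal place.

Semi-major axis a = 6371 + 714 = 7085 km. Period T = 2π√(a³/μ) = 2π√(7085³/398600) = 5935.0 s = 98.92 min.

98.9 min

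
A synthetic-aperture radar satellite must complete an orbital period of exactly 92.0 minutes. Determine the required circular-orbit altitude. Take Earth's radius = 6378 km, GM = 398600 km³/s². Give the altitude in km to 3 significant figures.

T = 92.0 min = 5520.0 s.
From T = 2π√(a³/μ): a = (μ T²/4π²)^(1/3) = (398600 × 5520.0² / 4π²)^(1/3) = 6751 km.
Altitude h = a − R = 6751 − 6378 = 373 km.

373 km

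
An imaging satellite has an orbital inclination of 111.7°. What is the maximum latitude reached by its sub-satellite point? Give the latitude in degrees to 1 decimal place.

Retrograde orbit: the ground track reaches ±(180° − i) = ±(180 − 111.7) = ±68.3°.

68.3°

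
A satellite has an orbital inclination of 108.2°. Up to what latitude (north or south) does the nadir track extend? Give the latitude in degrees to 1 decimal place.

71.8°

Retrograde orbit: the ground track reaches ±(180° − i) = ±(180 − 108.2) = ±71.8°.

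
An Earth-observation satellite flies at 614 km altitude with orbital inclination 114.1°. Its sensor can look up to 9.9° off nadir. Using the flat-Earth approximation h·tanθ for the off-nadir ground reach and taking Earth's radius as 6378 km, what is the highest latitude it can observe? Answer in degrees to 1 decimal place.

66.9°

Retrograde orbit: the ground track reaches ±(180° − i) = ±(180 − 114.1) = ±65.9°.
Sensor half-swath on the ground ≈ 614·tan(9.9°) = 107 km = 0.96° of latitude.
Maximum observable latitude ≈ 65.9 + 0.96 = 66.9°.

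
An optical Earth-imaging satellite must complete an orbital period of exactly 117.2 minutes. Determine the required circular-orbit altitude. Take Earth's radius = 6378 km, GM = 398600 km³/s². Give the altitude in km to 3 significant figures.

1560 km

T = 117.2 min = 7032.0 s.
From T = 2π√(a³/μ): a = (μ T²/4π²)^(1/3) = (398600 × 7032.0² / 4π²)^(1/3) = 7933 km.
Altitude h = a − R = 7933 − 6378 = 1555 km.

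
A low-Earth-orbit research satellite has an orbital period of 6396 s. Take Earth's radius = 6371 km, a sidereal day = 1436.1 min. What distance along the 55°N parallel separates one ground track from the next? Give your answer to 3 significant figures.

Node shift per orbit = (6396.0/86166) × 360° = 26.72°.
Equatorial spacing = 26.72 × 111.2 km/° = 2971 km.
At 55° latitude, spacing = 2971 × cos(55°) = 1704 km.

1700 km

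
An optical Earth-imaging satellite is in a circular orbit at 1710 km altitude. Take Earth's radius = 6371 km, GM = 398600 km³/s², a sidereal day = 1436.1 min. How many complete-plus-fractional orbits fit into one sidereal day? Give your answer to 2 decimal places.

11.92

Semi-major axis a = 6371 + 1710 = 8081 km. Period T = 2π√(a³/μ) = 2π√(8081³/398600) = 7229.5 s = 120.49 min.
Orbits per sidereal day = 86166 / 7229.5 = 11.919.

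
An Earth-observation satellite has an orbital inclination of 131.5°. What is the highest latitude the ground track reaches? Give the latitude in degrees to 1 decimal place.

48.5°

Retrograde orbit: the ground track reaches ±(180° − i) = ±(180 − 131.5) = ±48.5°.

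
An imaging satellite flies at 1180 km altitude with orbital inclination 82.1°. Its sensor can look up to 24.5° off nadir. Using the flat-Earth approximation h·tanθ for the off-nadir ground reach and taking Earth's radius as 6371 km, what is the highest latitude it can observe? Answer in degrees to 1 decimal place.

For a prograde orbit the ground track reaches latitude ±i = ±82.1°.
Sensor half-swath on the ground ≈ 1180·tan(24.5°) = 538 km = 4.84° of latitude.
Maximum observable latitude ≈ 82.1 + 4.84 = 86.9°.

86.9°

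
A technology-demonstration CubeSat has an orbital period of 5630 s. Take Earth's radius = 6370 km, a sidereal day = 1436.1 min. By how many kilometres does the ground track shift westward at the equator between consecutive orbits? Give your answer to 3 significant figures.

2620 km

During one orbit Earth rotates (5630.0 / 86166) × 360° = 23.52°.
At the equator that is 23.52° × (2π·6370/360) km/° = 23.52 × 111.2 = 2615 km.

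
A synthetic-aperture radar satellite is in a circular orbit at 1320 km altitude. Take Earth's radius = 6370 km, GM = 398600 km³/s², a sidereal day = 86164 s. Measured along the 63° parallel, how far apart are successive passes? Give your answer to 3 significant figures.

1420 km

Semi-major axis a = 6370 + 1320 = 7690 km. Period T = 2π√(a³/μ) = 2π√(7690³/398600) = 6711.2 s = 111.85 min.
Node shift per orbit = (6711.2/86164) × 360° = 28.04°.
Equatorial spacing = 28.04 × 111.2 km/° = 3117 km.
At 63° latitude, spacing = 3117 × cos(63°) = 1415 km.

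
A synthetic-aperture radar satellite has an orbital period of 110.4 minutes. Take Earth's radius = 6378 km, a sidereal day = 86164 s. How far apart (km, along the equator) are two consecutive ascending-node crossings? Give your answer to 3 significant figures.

3080 km

T = 110.4 min = 6624.0 s.
During one orbit Earth rotates (6624.0 / 86164) × 360° = 27.68°.
At the equator that is 27.68° × (2π·6378/360) km/° = 27.68 × 111.3 = 3081 km.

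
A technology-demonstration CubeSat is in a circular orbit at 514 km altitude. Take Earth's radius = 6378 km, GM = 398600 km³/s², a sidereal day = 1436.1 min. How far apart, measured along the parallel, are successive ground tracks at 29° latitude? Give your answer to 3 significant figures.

2320 km

Semi-major axis a = 6378 + 514 = 6892 km. Period T = 2π√(a³/μ) = 2π√(6892³/398600) = 5694.2 s = 94.90 min.
Node shift per orbit = (5694.2/86166) × 360° = 23.79°.
Equatorial spacing = 23.79 × 111.3 km/° = 2648 km.
At 29° latitude, spacing = 2648 × cos(29°) = 2316 km.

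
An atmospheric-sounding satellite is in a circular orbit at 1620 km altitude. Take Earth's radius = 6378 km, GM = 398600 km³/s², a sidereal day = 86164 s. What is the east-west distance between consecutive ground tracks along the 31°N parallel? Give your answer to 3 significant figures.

Semi-major axis a = 6378 + 1620 = 7998 km. Period T = 2π√(a³/μ) = 2π√(7998³/398600) = 7118.4 s = 118.64 min.
Node shift per orbit = (7118.4/86164) × 360° = 29.74°.
Equatorial spacing = 29.74 × 111.3 km/° = 3311 km.
At 31° latitude, spacing = 3311 × cos(31°) = 2838 km.

2840 km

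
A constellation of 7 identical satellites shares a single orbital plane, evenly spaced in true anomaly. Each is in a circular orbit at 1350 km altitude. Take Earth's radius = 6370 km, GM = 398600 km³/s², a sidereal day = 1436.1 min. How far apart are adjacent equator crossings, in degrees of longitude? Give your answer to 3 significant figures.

Semi-major axis a = 6370 + 1350 = 7720 km. Period T = 2π√(a³/μ) = 2π√(7720³/398600) = 6750.5 s = 112.51 min.
Single-satellite node shift = (6750.5/86166) × 360° = 28.20°.
With 7 satellites evenly phased, successive equator crossings are 28.20/7 = 4.029° apart.

4.03°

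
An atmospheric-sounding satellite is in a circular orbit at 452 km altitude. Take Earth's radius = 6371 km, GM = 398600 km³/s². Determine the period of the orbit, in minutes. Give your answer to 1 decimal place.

Semi-major axis a = 6371 + 452 = 6823 km. Period T = 2π√(a³/μ) = 2π√(6823³/398600) = 5608.9 s = 93.48 min.

93.5 min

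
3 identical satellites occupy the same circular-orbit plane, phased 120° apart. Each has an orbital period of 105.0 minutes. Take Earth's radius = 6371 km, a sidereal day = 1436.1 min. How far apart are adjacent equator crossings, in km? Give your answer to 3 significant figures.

976 km

T = 105.0 min = 6300.0 s.
Single-satellite node shift = (6300.0/86166) × 360° = 26.32°.
With 3 satellites evenly phased, successive equator crossings are 26.32/3 = 8.774° apart.
That is 8.774 × 111.2 = 976 km at the equator.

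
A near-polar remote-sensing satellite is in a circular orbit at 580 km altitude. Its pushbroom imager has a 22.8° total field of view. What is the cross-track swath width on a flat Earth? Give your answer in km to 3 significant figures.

234 km

Half-angle = 22.8°/2 = 11.4°.
Swath width ≈ 2h·tan(θ/2) = 2 × 580 × tan(11.4°) = 233.9 km.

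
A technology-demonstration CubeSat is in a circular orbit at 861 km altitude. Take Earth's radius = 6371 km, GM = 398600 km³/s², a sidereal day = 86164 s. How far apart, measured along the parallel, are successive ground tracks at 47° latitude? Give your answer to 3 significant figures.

Semi-major axis a = 6371 + 861 = 7232 km. Period T = 2π√(a³/μ) = 2π√(7232³/398600) = 6120.7 s = 102.01 min.
Node shift per orbit = (6120.7/86164) × 360° = 25.57°.
Equatorial spacing = 25.57 × 111.2 km/° = 2844 km.
At 47° latitude, spacing = 2844 × cos(47°) = 1939 km.

1940 km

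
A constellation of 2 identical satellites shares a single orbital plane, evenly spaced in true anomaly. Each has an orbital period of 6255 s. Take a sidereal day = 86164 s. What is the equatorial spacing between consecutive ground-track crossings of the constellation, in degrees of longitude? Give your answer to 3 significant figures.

Single-satellite node shift = (6255.0/86164) × 360° = 26.13°.
With 2 satellites evenly phased, successive equator crossings are 26.13/2 = 13.067° apart.

13.1°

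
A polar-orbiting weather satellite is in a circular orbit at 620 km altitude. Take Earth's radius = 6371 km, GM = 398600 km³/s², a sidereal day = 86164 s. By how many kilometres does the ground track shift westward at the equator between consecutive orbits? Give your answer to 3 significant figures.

Semi-major axis a = 6371 + 620 = 6991 km. Period T = 2π√(a³/μ) = 2π√(6991³/398600) = 5817.3 s = 96.95 min.
During one orbit Earth rotates (5817.3 / 86164) × 360° = 24.31°.
At the equator that is 24.31° × (2π·6371/360) km/° = 24.31 × 111.2 = 2703 km.

2700 km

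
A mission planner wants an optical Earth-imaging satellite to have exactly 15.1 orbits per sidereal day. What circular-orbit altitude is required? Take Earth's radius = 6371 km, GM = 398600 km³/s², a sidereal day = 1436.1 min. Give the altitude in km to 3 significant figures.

Required period T = 86166 / 15.1 = 5706.4 s.
From T = 2π√(a³/μ): a = (μ T²/4π²)^(1/3) = (398600 × 5706.4² / 4π²)^(1/3) = 6902 km.
Altitude h = a − R = 6902 − 6371 = 531 km.

531 km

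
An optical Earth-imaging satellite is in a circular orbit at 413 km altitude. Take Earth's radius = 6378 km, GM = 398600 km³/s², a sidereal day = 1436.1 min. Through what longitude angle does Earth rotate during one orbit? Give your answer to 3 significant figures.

Semi-major axis a = 6378 + 413 = 6791 km. Period T = 2π√(a³/μ) = 2π√(6791³/398600) = 5569.4 s = 92.82 min.
During one orbit Earth rotates (5569.4 / 86166) × 360° = 23.27°.

23.3°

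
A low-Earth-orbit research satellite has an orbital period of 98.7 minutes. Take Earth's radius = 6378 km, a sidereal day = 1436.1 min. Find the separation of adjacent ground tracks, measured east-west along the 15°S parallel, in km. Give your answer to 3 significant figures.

2660 km

T = 98.7 min = 5922.0 s.
Node shift per orbit = (5922.0/86166) × 360° = 24.74°.
Equatorial spacing = 24.74 × 111.3 km/° = 2754 km.
At 15° latitude, spacing = 2754 × cos(15°) = 2660 km.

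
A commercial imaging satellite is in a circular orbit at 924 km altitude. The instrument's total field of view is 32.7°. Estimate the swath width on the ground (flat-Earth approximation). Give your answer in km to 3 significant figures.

Half-angle = 32.7°/2 = 16.35°.
Swath width ≈ 2h·tan(θ/2) = 2 × 924 × tan(16.35°) = 542.1 km.

542 km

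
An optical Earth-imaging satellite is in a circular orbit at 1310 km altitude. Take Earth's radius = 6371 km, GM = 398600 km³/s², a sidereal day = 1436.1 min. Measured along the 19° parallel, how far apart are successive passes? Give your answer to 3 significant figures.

Semi-major axis a = 6371 + 1310 = 7681 km. Period T = 2π√(a³/μ) = 2π√(7681³/398600) = 6699.4 s = 111.66 min.
Node shift per orbit = (6699.4/86166) × 360° = 27.99°.
Equatorial spacing = 27.99 × 111.2 km/° = 3112 km.
At 19° latitude, spacing = 3112 × cos(19°) = 2943 km.

2940 km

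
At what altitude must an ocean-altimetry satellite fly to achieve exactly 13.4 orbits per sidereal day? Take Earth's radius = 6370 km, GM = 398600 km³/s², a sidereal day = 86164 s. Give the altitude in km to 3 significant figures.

1100 km

Required period T = 86164 / 13.4 = 6430.1 s.
From T = 2π√(a³/μ): a = (μ T²/4π²)^(1/3) = (398600 × 6430.1² / 4π²)^(1/3) = 7474 km.
Altitude h = a − R = 7474 − 6370 = 1104 km.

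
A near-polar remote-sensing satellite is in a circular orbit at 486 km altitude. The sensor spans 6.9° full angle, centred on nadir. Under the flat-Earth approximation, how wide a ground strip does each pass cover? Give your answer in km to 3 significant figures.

Half-angle = 6.9°/2 = 3.45°.
Swath width ≈ 2h·tan(θ/2) = 2 × 486 × tan(3.45°) = 58.6 km.

58.6 km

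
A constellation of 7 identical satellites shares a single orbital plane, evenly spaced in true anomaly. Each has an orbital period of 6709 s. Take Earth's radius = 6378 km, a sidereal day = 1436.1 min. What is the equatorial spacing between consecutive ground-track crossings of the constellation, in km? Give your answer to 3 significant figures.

Single-satellite node shift = (6709.0/86166) × 360° = 28.03°.
With 7 satellites evenly phased, successive equator crossings are 28.03/7 = 4.004° apart.
That is 4.004 × 111.3 = 446 km at the equator.

446 km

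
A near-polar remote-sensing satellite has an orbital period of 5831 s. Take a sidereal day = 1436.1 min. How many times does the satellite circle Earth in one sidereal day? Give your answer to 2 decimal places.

14.78

Orbits per sidereal day = 86166 / 5831.0 = 14.777.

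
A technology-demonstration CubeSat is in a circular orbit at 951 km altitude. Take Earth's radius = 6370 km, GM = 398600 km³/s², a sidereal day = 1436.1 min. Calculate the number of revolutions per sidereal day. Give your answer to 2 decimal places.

Semi-major axis a = 6370 + 951 = 7321 km. Period T = 2π√(a³/μ) = 2π√(7321³/398600) = 6234.0 s = 103.90 min.
Orbits per sidereal day = 86166 / 6234.0 = 13.822.

13.82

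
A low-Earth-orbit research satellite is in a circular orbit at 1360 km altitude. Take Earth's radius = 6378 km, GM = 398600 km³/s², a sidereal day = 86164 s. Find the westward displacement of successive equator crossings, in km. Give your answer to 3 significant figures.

Semi-major axis a = 6378 + 1360 = 7738 km. Period T = 2π√(a³/μ) = 2π√(7738³/398600) = 6774.1 s = 112.90 min.
During one orbit Earth rotates (6774.1 / 86164) × 360° = 28.30°.
At the equator that is 28.30° × (2π·6378/360) km/° = 28.30 × 111.3 = 3151 km.

3150 km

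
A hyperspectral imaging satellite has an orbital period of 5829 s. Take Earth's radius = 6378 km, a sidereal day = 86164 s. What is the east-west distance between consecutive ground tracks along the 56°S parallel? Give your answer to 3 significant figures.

Node shift per orbit = (5829.0/86164) × 360° = 24.35°.
Equatorial spacing = 24.35 × 111.3 km/° = 2711 km.
At 56° latitude, spacing = 2711 × cos(56°) = 1516 km.

1520 km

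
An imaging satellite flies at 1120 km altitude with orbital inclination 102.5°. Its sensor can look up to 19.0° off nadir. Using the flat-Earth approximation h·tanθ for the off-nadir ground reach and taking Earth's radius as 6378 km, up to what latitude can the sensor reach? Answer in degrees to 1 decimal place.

81.0°

Retrograde orbit: the ground track reaches ±(180° − i) = ±(180 − 102.5) = ±77.5°.
Sensor half-swath on the ground ≈ 1120·tan(19.0°) = 386 km = 3.46° of latitude.
Maximum observable latitude ≈ 77.5 + 3.46 = 81.0°.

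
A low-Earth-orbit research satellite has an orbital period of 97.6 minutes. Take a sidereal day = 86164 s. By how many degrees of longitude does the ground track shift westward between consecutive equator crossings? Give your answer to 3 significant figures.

T = 97.6 min = 5856.0 s.
During one orbit Earth rotates (5856.0 / 86164) × 360° = 24.47°.

24.5°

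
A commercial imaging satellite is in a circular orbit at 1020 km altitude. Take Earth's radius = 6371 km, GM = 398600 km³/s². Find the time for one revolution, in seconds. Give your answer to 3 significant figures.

Semi-major axis a = 6371 + 1020 = 7391 km. Period T = 2π√(a³/μ) = 2π√(7391³/398600) = 6323.6 s = 105.39 min.

6320 seconds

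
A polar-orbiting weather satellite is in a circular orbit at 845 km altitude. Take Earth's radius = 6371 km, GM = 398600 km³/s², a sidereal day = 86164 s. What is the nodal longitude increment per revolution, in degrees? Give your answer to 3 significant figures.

25.5°

Semi-major axis a = 6371 + 845 = 7216 km. Period T = 2π√(a³/μ) = 2π√(7216³/398600) = 6100.4 s = 101.67 min.
During one orbit Earth rotates (6100.4 / 86164) × 360° = 25.49°.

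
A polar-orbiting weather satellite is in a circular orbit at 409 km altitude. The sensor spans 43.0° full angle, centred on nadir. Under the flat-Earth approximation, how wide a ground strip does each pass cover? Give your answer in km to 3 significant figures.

Half-angle = 43.0°/2 = 21.5°.
Swath width ≈ 2h·tan(θ/2) = 2 × 409 × tan(21.5°) = 322.2 km.

322 km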